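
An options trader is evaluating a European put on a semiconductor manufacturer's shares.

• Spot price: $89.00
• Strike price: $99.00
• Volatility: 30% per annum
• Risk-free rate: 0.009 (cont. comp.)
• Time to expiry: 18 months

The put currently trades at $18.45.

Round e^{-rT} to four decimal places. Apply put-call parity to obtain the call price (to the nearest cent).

e^(−rT) = e^(−0.009·1.5) = 0.9866
Put-call parity: C − P = S − K·e^(−rT) = 89 − 99·0.9866 = 89 − 97.6734 = -8.6734
C = P + (C − P) = 18.45 + (-8.6734) = 9.7766

$9.78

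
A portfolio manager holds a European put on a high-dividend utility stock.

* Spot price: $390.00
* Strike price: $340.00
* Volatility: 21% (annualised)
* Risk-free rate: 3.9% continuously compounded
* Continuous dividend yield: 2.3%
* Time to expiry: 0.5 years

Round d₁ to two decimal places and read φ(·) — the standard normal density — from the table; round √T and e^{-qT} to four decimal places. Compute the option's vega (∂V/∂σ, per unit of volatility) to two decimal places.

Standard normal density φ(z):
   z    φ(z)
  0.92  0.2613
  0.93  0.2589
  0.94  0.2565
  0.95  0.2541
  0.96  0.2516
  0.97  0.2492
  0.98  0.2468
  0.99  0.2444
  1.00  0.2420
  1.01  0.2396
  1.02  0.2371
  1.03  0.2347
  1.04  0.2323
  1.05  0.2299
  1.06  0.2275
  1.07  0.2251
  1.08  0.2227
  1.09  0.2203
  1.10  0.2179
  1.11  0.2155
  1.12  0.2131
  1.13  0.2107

62.68

σ√T = 0.21·√0.5 = 0.1485
d₁ = [ln(390/340) + (0.039 − 0.023 + 0.21²/2)·0.5] / 0.1485 = [0.1372 + 0.0190] / 0.1485 = 1.0521 ⇒ 1.05
√T = √0.5 = 0.7071
φ(d₁) = φ(1.05) = 0.2299
exp(−qT) = exp(−0.023·0.5) = 0.9886
vega = S·exp(−qT)·φ(d₁)·√T = 390·0.9886·0.2299·0.7071 = 62.6765
(Call and put vega coincide under Black-Scholes.)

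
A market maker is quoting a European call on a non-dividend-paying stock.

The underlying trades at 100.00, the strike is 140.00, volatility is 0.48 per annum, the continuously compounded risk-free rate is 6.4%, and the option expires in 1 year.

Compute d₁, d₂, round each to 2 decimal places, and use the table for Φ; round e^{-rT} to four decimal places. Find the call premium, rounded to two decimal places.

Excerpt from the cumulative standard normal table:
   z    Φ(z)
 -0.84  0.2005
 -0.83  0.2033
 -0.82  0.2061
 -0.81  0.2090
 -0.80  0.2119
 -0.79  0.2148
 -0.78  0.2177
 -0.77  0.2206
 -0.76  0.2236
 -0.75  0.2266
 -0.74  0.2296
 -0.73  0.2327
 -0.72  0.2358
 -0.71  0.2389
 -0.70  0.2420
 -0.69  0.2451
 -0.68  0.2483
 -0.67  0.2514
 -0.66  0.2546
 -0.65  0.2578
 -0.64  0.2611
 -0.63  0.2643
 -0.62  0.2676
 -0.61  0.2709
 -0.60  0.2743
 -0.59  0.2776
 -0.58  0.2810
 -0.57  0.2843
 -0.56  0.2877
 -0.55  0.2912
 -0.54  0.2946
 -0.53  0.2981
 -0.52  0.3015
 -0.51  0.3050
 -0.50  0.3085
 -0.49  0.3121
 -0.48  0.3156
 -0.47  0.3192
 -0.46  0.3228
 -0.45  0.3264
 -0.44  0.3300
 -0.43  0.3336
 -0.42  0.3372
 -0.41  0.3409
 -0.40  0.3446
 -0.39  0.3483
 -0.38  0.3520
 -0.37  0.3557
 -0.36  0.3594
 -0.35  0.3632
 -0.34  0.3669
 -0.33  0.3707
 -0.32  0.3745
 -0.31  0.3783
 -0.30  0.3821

9.62

σ√T = 0.48 × 1.0000 = 0.4800
d₁ = [ln(100/140) + (0.064 + 0.48²/2)·1] / 0.4800 = [-0.3365 + 0.1792] / 0.4800 = -0.3277 which rounds to -0.33
d₂ = d₁ − σ√T = -0.3277 − 0.4800 = -0.8077 which rounds to -0.81
e^(−rT) = e^(−0.064·1) = 0.9380
N(d₁) = N(-0.33) = 0.3707;  N(d₂) = N(-0.81) = 0.2090
C = 100·0.3707 − 140·0.9380·0.2090 = 37.0700 − 27.4459 = 9.6241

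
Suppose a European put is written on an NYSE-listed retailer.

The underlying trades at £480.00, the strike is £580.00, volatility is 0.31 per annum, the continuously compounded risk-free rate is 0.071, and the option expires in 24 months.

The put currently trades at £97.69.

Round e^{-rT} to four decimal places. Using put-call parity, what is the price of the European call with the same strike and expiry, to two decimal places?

£74.48

exp(−rT) = exp(−0.071·2) = 0.8676
Put-call parity: C − P = S − K·e^(−rT) = 480 − 580·0.8676 = 480 − 503.2080 = -23.2080
C = P + (C − P) = 97.69 + (-23.2080) = 74.4820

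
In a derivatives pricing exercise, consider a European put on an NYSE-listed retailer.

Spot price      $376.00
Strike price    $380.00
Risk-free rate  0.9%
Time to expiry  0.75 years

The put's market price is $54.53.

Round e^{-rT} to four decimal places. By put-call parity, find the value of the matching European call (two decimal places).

$53.08

exp(−rT) = exp(−0.009·0.75) = 0.9933
Put-call parity: C − P = S − K·e^(−rT) = 376 − 380·0.9933 = 376 − 377.4540 = -1.4540
C = P + (C − P) = 54.53 + (-1.4540) = 53.0760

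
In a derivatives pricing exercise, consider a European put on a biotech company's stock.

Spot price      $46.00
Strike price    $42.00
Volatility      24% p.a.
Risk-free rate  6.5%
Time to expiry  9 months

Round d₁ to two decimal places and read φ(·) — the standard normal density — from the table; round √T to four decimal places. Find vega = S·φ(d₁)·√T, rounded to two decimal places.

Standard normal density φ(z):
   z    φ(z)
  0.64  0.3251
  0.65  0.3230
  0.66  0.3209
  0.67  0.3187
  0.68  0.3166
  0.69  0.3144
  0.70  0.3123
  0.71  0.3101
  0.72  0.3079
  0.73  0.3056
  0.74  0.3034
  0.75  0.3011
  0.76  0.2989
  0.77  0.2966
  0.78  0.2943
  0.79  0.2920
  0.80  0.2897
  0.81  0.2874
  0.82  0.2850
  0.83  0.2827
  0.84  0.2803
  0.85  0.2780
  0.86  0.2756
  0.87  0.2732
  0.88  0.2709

11.72

σ√T = 0.24·√0.75 = 0.2078
d₁ = [ln(46/42) + (0.065 + ½·0.24²)·0.75] / (σ√T) = (0.0910 + 0.0703) / 0.2078 = 0.7762 which rounds to 0.78
√T = √0.75 = 0.8660
φ(d₁) = φ(0.78) = 0.2943
vega = S·φ(d₁)·√T = 46·0.2943·0.8660 = 11.7237
(The call has the same vega.)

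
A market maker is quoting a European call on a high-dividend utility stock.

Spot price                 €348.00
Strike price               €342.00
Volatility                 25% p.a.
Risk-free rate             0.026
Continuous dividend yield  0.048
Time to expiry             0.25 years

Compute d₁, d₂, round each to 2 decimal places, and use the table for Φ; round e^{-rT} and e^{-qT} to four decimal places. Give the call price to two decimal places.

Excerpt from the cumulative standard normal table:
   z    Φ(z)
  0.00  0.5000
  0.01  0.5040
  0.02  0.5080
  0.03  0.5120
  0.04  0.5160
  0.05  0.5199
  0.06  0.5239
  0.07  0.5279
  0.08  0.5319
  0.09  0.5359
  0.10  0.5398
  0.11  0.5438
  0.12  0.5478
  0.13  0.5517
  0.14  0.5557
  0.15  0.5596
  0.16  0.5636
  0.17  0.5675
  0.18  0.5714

σ√T = 0.25 × 0.5000 = 0.1250
d₁ = [ln(348/342) + (0.026 − 0.048 + 0.25²/2)·0.25] / 0.1250 = [0.0174 + 0.0023] / 0.1250 = 0.1576 → 0.16
d₂ = d₁ − σ√T = 0.1576 − 0.1250 = 0.0326 → 0.03
e^(−qT) = e^(−0.048·0.25) = 0.9881;  e^(−rT) = e^(−0.026·0.25) = 0.9935
C = 348·0.9881·N(0.16) − 342·0.9935·N(0.03) = 348·0.9881·0.5636 − 342·0.9935·0.5120 = 193.7988 − 173.9658 = 19.8330

€19.83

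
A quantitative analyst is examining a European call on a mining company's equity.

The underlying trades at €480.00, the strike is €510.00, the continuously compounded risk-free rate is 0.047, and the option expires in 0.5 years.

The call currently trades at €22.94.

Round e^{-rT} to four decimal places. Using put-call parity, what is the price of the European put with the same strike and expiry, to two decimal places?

e^(−rT) = e^(−0.047·0.5) = 0.9768
Put-call parity: C − P = S − K·e^(−rT) = 480 − 510·0.9768 = 480 − 498.1680 = -18.1680
P = C − (C − P) = 22.94 − (-18.1680) = 41.1080

€41.11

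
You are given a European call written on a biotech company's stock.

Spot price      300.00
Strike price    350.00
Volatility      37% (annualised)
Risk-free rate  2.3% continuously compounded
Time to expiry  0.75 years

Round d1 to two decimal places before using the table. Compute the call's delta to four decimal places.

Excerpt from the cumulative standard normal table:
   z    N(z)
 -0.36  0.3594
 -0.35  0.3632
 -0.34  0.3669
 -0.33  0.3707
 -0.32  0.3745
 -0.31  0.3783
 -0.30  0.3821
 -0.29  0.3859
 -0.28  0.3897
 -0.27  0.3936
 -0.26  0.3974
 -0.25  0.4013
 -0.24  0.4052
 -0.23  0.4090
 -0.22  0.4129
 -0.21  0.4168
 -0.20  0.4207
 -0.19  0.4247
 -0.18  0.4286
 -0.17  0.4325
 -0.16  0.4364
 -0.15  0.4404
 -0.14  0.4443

0.3936

σ√T = 0.37·√0.75 = 0.3204
d₁ = [ln(300/350) + (0.023 + 0.37²/2)·0.75] / 0.3204 = [-0.1542 + 0.0686] / 0.3204 = -0.2670 → -0.27
N(d₁) = N(-0.27) = 0.3936
Δ_call = N(d₁) = 0.3936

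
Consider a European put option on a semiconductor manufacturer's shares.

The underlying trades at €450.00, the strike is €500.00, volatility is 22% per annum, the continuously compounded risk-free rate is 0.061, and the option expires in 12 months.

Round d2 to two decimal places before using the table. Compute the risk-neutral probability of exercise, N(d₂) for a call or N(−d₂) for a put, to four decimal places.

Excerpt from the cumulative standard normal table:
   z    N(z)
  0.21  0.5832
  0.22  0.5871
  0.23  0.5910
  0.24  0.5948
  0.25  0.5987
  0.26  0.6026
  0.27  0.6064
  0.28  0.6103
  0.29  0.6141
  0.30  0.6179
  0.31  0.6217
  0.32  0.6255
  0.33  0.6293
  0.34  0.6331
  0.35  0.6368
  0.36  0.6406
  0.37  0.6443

σ√T = 0.22 × 1.0000 = 0.2200
ln(S/K) + (r + σ²/2)T = ln(450/500) + (0.061 + 0.22²/2)·1 = -0.1054 + 0.0852 = -0.0202
d₁ = -0.0202 / 0.2200 = -0.0916 ≈ -0.09
d₂ = d₁ − σ√T = -0.0916 − 0.2200 = -0.3116 ≈ -0.31
Pr(exercise) under Q = N(−d₂) = N(0.31) = 0.6217

0.6217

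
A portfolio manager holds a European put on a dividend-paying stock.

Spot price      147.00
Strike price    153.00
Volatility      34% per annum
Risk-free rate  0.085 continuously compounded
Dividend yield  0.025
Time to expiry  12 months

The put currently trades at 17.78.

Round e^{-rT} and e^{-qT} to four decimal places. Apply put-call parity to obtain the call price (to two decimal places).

20.62

exp(−qT) = exp(−0.025·1) = 0.9753;  exp(−rT) = exp(−0.085·1) = 0.9185
Put-call parity: C − P = S·e^(−qT) − K·e^(−rT) = 147·0.9753 − 153·0.9185 = 143.3691 − 140.5305 = 2.8386
C = P + (C − P) = 17.78 + (2.8386) = 20.6186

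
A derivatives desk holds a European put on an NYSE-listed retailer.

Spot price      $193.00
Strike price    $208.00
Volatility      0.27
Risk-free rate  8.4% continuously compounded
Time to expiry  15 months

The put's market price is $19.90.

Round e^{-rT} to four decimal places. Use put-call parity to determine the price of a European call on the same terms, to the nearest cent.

$25.64

exp(−rT) = exp(−0.084·1.25) = 0.9003
Put-call parity: C − P = S − K·e^(−rT) = 193 − 208·0.9003 = 193 − 187.2624 = 5.7376
C = P + (C − P) = 19.90 + (5.7376) = 25.6376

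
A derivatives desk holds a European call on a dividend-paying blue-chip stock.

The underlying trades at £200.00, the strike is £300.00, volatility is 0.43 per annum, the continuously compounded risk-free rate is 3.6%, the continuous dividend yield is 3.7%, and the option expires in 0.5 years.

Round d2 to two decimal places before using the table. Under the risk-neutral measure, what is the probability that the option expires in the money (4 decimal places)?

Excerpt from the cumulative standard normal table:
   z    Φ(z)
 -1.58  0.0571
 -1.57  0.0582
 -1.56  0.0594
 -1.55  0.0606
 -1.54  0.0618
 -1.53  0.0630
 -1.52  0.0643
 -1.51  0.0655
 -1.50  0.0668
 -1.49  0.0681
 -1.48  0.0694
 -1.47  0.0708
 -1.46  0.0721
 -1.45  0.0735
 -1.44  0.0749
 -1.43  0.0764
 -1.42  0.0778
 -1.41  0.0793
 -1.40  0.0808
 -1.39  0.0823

0.0681

σ√T = 0.43·√0.5 = 0.3041
ln(S/K) + (r − q + σ²/2)T = ln(200/300) + (0.036 − 0.037 + 0.43²/2)·0.5 = -0.4055 + 0.0457 = -0.3597
d₁ = -0.3597 / 0.3041 = -1.1831 ≈ -1.18
d₂ = d₁ − σ√T = -1.1831 − 0.3041 = -1.4872 ≈ -1.49
Risk-neutral Pr[S_T > K] = N(d₂) = N(-1.49) = 0.0681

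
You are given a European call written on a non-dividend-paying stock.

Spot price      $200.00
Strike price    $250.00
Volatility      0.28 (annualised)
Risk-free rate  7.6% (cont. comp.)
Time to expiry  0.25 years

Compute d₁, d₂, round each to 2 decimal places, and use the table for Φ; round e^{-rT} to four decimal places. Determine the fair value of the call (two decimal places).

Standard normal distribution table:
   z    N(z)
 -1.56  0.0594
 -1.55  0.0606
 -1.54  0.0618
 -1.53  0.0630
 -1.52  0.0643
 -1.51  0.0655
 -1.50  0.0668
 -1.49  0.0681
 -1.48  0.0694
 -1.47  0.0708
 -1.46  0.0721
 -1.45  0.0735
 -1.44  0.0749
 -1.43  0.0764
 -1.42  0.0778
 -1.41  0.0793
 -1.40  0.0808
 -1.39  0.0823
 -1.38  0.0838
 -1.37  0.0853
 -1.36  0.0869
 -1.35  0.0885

$1.01

σ√T = 0.28·√0.25 = 0.1400
ln(S/K) + (r + σ²/2)T = ln(200/250) + (0.076 + 0.28²/2)·0.25 = -0.2231 + 0.0288 = -0.1943
d₁ = -0.1943 / 0.1400 = -1.3882 which rounds to -1.39
d₂ = d₁ − σ√T = -1.3882 − 0.1400 = -1.5282 which rounds to -1.53
e^(−rT) = e^(−0.076·0.25) = 0.9812
C = 200·N(-1.39) − 250·0.9812·N(-1.53) = 200·0.0823 − 250·0.9812·0.0630 = 16.4600 − 15.4539 = 1.0061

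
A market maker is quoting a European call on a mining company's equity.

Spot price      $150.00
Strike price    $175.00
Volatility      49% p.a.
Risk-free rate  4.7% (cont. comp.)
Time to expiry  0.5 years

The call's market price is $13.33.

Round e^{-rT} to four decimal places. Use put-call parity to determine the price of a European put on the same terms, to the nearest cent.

$34.27

exp(−rT) = exp(−0.047·0.5) = 0.9768
Put-call parity: C − P = S − K·e^(−rT) = 150 − 175·0.9768 = 150 − 170.9400 = -20.9400
P = C − (C − P) = 13.33 − (-20.9400) = 34.2700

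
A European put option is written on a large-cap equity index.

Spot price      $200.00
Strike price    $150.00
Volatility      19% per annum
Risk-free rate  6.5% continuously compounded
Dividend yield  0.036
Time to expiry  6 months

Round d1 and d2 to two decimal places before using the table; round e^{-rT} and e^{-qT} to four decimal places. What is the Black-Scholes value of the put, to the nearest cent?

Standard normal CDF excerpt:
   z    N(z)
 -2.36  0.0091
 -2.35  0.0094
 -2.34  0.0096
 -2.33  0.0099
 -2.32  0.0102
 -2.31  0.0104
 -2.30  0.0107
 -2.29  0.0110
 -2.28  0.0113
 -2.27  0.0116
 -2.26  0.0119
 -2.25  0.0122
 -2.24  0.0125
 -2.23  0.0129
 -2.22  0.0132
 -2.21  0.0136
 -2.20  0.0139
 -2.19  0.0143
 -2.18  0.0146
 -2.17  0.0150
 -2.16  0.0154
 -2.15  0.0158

T = 0.5;  σ√T = 0.1344
d₁ = [ln(200/150) + (0.065 − 0.036 + ½·0.19²)·0.5] / (σ√T) = (0.2877 + 0.0235) / 0.1344 = 2.3164 ⇒ 2.32
d₂ = 2.3164 − 0.1344 = 2.1820 ⇒ 2.18
e^(−qT) = e^(−0.036·0.5) = 0.9822;  e^(−rT) = e^(−0.065·0.5) = 0.9680
N(−d₂) = N(-2.18) = 0.0146;  N(−d₁) = N(-2.32) = 0.0102
P = 150·0.9680·0.0146 − 200·0.9822·0.0102 = 2.1199 − 2.0037 = 0.1162

$0.12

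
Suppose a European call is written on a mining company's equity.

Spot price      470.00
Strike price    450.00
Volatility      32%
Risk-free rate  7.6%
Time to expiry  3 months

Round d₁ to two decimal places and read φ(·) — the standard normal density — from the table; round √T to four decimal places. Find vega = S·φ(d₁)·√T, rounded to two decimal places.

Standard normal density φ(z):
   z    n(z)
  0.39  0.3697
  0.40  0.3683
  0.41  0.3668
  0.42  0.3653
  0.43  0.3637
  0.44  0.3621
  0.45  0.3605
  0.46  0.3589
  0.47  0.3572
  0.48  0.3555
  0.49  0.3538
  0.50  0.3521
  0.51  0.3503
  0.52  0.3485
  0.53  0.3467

σ√T = 0.32 × 0.5000 = 0.1600
ln(S/K) + (r + σ²/2)T = ln(470/450) + (0.076 + 0.32²/2)·0.25 = 0.0435 + 0.0318 = 0.0753
d₁ = 0.0753 / 0.1600 = 0.4705 ⇒ 0.47
√T = √0.25 = 0.5000
φ(d₁) = φ(0.47) = 0.3572
vega = S·φ(d₁)·√T = 470·0.3572·0.5000 = 83.9420
(Vega is the same for a European call and put with the same parameters.)

83.94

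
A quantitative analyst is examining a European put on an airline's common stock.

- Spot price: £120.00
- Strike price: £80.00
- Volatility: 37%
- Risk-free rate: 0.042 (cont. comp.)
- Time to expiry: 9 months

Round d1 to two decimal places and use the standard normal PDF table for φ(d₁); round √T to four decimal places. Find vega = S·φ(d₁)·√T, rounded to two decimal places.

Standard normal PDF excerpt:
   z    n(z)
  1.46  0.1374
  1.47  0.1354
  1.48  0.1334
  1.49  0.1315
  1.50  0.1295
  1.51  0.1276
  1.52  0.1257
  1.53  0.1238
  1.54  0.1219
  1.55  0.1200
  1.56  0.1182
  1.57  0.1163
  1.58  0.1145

13.06

σ√T = 0.37·√0.75 = 0.3204
ln(S/K) + (r + σ²/2)T = ln(120/80) + (0.042 + 0.37²/2)·0.75 = 0.4055 + 0.0828 = 0.4883
d₁ = 0.4883 / 0.3204 = 1.5239 ≈ 1.52
√T = √0.75 = 0.8660
φ(d₁) = φ(1.52) = 0.1257
vega = S·φ(d₁)·√T = 120·0.1257·0.8660 = 13.0627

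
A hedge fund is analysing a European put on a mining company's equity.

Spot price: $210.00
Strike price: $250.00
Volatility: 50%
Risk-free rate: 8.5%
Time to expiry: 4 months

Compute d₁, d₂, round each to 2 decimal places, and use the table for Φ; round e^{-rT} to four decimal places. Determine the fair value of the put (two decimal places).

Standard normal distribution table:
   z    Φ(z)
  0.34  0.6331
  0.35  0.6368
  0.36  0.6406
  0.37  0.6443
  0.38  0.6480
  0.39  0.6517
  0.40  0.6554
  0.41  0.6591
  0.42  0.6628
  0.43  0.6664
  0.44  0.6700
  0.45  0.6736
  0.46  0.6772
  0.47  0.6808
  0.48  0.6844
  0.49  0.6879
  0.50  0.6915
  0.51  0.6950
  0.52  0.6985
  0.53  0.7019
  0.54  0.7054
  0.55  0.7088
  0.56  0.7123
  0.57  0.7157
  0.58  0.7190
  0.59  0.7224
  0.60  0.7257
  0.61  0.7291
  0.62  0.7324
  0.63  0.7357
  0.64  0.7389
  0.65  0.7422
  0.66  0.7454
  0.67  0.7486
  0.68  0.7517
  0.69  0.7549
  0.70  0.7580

$45.85

σ√T = 0.5 × 0.5774 = 0.2887
d₁ = [ln(210/250) + (0.085 + 0.5²/2)·0.3333] / 0.2887 = [-0.1744 + 0.0700] / 0.2887 = -0.3615 ≈ -0.36
d₂ = d₁ − σ√T = -0.3615 − 0.2887 = -0.6502 ≈ -0.65
exp(−rT) = exp(−0.085·0.3333) = 0.9721
N(−d₂) = N(0.65) = 0.7422;  N(−d₁) = N(0.36) = 0.6406
P = 250·0.9721·0.7422 − 210·0.6406 = 180.3732 − 134.5260 = 45.8472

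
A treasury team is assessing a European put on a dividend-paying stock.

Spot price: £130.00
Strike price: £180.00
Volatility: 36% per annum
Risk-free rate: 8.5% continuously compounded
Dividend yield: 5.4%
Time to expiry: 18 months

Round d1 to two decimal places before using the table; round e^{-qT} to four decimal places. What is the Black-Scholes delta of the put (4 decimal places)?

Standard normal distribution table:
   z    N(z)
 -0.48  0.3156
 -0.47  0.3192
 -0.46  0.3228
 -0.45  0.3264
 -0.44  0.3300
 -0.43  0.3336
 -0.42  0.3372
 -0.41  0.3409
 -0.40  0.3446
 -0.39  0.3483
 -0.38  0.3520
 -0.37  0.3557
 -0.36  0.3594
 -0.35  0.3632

-0.6078

σ√T = 0.36 × 1.2247 = 0.4409
ln(S/K) + (r − q + σ²/2)T = ln(130/180) + (0.085 − 0.054 + 0.36²/2)·1.5 = -0.3254 + 0.1437 = -0.1817
d₁ = -0.1817 / 0.4409 = -0.4122 which rounds to -0.41
N(d₁) = N(-0.41) = 0.3409
Δ_put = exp(−qT)·(N(d₁) − 1) = 0.9222·(0.3409 − 1) = -0.6078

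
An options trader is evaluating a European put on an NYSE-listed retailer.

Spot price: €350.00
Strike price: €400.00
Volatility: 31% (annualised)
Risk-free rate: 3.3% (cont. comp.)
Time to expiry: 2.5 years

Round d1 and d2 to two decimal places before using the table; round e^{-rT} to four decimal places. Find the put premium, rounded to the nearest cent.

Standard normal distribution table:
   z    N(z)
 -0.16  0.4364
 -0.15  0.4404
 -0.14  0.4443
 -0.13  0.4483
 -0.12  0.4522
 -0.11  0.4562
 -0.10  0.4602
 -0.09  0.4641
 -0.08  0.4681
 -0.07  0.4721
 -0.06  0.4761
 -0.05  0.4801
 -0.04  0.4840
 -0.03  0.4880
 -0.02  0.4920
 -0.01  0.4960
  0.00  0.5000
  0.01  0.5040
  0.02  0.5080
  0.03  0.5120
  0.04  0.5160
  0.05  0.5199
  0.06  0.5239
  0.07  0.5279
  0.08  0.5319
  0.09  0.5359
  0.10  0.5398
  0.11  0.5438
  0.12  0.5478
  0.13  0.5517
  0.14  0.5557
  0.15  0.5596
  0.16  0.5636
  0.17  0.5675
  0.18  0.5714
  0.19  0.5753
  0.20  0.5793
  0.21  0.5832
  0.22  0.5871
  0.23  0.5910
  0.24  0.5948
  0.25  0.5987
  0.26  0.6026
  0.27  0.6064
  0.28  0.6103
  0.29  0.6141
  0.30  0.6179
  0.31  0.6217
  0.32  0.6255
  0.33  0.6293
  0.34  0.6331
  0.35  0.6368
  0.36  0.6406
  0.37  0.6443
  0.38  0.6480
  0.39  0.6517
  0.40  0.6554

σ√T = 0.31·√2.5 = 0.4902
d₁ = [ln(350/400) + (0.033 + ½·0.31²)·2.5] / (σ√T) = (-0.1335 + 0.2026) / 0.4902 = 0.1410 which rounds to 0.14
d₂ = 0.1410 − 0.4902 = -0.3492 which rounds to -0.35
exp(−rT) = exp(−0.033·2.5) = 0.9208
N(−d₂) = N(0.35) = 0.6368;  N(−d₁) = N(-0.14) = 0.4443
P = 400·0.9208·0.6368 − 350·0.4443 = 234.5462 − 155.5050 = 79.0412

€79.04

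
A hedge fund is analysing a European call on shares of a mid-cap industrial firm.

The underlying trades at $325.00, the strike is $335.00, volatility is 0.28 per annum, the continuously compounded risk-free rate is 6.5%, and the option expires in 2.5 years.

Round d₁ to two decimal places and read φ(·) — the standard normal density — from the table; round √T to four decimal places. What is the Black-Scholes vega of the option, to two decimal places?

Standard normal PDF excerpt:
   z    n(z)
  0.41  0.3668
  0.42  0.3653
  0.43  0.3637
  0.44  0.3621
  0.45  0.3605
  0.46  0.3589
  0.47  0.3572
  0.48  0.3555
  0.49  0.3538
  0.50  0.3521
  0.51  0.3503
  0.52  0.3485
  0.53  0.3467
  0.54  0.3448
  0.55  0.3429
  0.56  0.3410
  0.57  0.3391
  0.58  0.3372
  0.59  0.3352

T = 2.5;  σ√T = 0.4427
d₁ = [ln(325/335) + (0.065 + 0.28²/2)·2.5] / 0.4427 = [-0.0303 + 0.2605] / 0.4427 = 0.5200 which rounds to 0.52
√T = √2.5 = 1.5811
φ(d₁) = φ(0.52) = 0.3485
vega = S·φ(d₁)·√T = 325·0.3485·1.5811 = 179.0793

179.08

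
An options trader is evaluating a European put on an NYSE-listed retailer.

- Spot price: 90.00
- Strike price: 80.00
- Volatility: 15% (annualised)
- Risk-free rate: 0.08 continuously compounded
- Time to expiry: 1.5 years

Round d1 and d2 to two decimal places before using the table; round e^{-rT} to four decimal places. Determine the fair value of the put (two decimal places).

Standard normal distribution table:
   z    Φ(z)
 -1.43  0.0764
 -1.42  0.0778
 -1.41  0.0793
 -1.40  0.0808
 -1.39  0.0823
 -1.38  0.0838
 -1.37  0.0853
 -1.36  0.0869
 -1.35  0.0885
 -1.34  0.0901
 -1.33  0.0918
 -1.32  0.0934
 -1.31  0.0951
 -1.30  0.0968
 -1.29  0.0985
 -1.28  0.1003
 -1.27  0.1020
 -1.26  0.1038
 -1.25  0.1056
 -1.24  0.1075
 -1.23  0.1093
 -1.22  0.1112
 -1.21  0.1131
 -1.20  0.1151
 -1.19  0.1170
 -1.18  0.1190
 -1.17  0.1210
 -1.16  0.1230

0.76

σ√T = 0.15 × 1.2247 = 0.1837
d₁ = [ln(90/80) + (0.08 + 0.15²/2)·1.5] / 0.1837 = [0.1178 + 0.1369] / 0.1837 = 1.3862 which rounds to 1.39
d₂ = d₁ − σ√T = 1.3862 − 0.1837 = 1.2025 which rounds to 1.20
exp(−rT) = exp(−0.08·1.5) = 0.8869
P = 80·0.8869·N(-1.20) − 90·N(-1.39) = 80·0.8869·0.1151 − 90·0.0823 = 8.1666 − 7.4070 = 0.7596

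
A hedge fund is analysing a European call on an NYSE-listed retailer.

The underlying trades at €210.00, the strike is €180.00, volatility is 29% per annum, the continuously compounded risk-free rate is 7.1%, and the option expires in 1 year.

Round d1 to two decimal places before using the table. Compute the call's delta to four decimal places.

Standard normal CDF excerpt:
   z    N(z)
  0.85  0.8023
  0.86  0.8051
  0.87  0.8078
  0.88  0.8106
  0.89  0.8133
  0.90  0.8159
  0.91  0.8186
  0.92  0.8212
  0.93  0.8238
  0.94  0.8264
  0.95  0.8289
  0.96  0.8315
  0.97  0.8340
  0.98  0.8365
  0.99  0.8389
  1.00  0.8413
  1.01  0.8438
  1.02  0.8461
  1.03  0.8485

σ√T = 0.29·√1 = 0.2900
d₁ = [ln(210/180) + (0.071 + 0.29²/2)·1] / 0.2900 = [0.1542 + 0.1130] / 0.2900 = 0.9214 which rounds to 0.92
N(d₁) = N(0.92) = 0.8212
Δ_call = N(d₁) = 0.8212

0.8212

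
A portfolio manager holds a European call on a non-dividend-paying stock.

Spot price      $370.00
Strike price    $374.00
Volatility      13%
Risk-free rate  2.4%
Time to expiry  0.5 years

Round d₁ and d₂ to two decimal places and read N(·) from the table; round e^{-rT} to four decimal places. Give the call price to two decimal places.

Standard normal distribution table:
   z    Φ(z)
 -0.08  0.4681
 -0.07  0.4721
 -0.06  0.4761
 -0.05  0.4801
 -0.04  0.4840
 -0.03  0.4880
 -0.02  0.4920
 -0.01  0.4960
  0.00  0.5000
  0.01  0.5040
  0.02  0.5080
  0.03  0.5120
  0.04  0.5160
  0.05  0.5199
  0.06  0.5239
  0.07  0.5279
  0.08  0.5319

T = 0.5;  σ√T = 0.0919
ln(S/K) + (r + σ²/2)T = ln(370/374) + (0.024 + 0.13²/2)·0.5 = -0.0108 + 0.0162 = 0.0055
d₁ = 0.0055 / 0.0919 = 0.0595 → 0.06
d₂ = d₁ − σ√T = 0.0595 − 0.0919 = -0.0324 → -0.03
e^(−rT) = e^(−0.024·0.5) = 0.9881
N(d₁) = N(0.06) = 0.5239;  N(d₂) = N(-0.03) = 0.4880
C = 370·0.5239 − 374·0.9881·0.4880 = 193.8430 − 180.3401 = 13.5029

$13.50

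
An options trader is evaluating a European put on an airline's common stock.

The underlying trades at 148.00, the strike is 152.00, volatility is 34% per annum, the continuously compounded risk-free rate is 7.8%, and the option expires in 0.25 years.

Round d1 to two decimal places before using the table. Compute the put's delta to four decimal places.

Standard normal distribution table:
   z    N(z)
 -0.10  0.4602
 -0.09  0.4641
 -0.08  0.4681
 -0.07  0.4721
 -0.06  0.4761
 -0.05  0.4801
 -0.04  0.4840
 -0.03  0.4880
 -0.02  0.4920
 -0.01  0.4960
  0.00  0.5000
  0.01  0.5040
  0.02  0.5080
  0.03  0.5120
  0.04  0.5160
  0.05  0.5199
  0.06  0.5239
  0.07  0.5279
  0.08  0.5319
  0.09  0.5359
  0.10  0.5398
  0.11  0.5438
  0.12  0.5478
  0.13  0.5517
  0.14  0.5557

-0.4840

σ√T = 0.34 × 0.5000 = 0.1700
d₁ = [ln(148/152) + (0.078 + ½·0.34²)·0.25] / (σ√T) = (-0.0267 + 0.0340) / 0.1700 = 0.0428 ⇒ 0.04
N(d₁) = N(0.04) = 0.5160
Δ_put = N(d₁) − 1 = 0.5160 − 1 = -0.4840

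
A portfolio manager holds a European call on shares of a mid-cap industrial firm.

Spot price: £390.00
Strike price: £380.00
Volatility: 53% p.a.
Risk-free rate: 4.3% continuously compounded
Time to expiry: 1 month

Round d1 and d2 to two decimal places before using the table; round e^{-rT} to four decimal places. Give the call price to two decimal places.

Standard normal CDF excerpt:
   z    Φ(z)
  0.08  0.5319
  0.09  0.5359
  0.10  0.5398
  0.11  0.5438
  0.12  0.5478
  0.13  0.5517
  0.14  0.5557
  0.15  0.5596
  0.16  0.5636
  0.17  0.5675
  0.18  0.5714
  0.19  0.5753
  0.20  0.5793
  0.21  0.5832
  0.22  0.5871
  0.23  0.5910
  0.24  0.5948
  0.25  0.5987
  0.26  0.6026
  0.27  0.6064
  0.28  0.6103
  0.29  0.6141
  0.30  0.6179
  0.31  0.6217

T = 0.08333;  σ√T = 0.1530
d₁ = [ln(390/380) + (0.043 + 0.53²/2)·0.08333] / 0.1530 = [0.0260 + 0.0153] / 0.1530 = 0.2697 ⇒ 0.27
d₂ = d₁ − σ√T = 0.2697 − 0.1530 = 0.1167 ⇒ 0.12
e^(−rT) = e^(−0.043·0.08333) = 0.9964
N(d₁) = N(0.27) = 0.6064;  N(d₂) = N(0.12) = 0.5478
C = 390·0.6064 − 380·0.9964·0.5478 = 236.4960 − 207.4146 = 29.0814

£29.08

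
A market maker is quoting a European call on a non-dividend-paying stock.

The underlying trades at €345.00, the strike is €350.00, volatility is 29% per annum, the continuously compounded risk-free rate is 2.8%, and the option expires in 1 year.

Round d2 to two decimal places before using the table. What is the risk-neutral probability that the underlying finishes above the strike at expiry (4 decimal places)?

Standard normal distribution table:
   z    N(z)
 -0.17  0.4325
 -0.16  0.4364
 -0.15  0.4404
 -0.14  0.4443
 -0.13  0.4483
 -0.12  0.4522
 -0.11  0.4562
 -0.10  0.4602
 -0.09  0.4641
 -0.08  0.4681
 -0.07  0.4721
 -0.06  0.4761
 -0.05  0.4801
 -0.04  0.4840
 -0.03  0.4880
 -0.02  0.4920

0.4602

σ√T = 0.29·√1 = 0.2900
ln(S/K) + (r + σ²/2)T = ln(345/350) + (0.028 + 0.29²/2)·1 = -0.0144 + 0.0701 = 0.0557
d₁ = 0.0557 / 0.2900 = 0.1919 → 0.19
d₂ = d₁ − σ√T = 0.1919 − 0.2900 = -0.0981 → -0.10
Pr(exercise) under Q = N(d₂) = 0.4602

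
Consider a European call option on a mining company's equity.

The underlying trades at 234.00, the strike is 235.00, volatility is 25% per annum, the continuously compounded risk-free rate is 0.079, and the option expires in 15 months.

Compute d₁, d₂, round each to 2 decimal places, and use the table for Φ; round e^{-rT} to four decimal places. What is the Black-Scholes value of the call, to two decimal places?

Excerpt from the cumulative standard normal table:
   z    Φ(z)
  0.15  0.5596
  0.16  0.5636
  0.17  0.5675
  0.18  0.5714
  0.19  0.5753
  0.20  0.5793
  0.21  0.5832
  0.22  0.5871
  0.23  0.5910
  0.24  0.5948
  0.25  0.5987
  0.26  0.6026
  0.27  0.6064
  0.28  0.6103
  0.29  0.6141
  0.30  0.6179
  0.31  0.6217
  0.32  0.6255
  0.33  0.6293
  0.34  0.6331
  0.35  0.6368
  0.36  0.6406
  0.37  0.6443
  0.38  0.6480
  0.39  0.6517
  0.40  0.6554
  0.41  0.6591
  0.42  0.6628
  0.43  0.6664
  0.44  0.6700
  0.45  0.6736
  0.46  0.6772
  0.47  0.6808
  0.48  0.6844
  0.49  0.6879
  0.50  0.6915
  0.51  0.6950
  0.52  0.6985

σ√T = 0.25 × 1.1180 = 0.2795
ln(S/K) + (r + σ²/2)T = ln(234/235) + (0.079 + 0.25²/2)·1.25 = -0.0043 + 0.1378 = 0.1335
d₁ = 0.1335 / 0.2795 = 0.4778 ≈ 0.48
d₂ = d₁ − σ√T = 0.4778 − 0.2795 = 0.1983 ≈ 0.20
exp(−rT) = exp(−0.079·1.25) = 0.9060
C = 234·N(0.48) − 235·0.9060·N(0.20) = 234·0.6844 − 235·0.9060·0.5793 = 160.1496 − 123.3388 = 36.8108

36.81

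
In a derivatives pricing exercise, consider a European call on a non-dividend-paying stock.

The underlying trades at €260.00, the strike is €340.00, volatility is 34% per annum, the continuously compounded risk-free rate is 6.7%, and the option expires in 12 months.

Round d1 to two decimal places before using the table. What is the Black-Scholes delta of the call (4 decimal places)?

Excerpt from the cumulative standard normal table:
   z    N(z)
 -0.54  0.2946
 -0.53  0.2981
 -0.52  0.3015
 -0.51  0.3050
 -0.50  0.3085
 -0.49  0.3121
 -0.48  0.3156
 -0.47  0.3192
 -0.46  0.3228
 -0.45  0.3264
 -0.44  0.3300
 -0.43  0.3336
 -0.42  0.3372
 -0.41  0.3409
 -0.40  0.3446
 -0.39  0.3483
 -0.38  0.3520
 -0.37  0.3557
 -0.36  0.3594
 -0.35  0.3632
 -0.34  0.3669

σ√T = 0.34 × 1.0000 = 0.3400
ln(S/K) + (r + σ²/2)T = ln(260/340) + (0.067 + 0.34²/2)·1 = -0.2683 + 0.1248 = -0.1435
d₁ = -0.1435 / 0.3400 = -0.4220 ≈ -0.42
N(d₁) = N(-0.42) = 0.3372
Δ_call = N(d₁) = 0.3372

0.3372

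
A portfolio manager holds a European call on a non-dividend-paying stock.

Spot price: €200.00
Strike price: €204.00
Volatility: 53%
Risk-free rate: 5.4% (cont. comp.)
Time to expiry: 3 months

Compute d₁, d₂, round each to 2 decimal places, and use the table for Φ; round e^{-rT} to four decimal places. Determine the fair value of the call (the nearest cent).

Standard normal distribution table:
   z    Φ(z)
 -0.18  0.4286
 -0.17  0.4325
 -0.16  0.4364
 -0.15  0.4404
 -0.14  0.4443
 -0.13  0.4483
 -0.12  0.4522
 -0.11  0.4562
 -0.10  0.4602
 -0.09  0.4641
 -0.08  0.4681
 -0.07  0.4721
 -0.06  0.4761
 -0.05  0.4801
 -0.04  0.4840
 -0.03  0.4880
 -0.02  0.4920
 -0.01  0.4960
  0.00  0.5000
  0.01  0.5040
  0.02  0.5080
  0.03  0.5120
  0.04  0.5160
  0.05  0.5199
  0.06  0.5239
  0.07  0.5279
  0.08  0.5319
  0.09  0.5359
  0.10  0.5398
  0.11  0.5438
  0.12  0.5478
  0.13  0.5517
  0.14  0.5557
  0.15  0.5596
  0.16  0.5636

€20.93

T = 0.25;  σ√T = 0.2650
d₁ = [ln(200/204) + (0.054 + 0.53²/2)·0.25] / 0.2650 = [-0.0198 + 0.0486] / 0.2650 = 0.1087 ≈ 0.11
d₂ = d₁ − σ√T = 0.1087 − 0.2650 = -0.1563 ≈ -0.16
e^(−rT) = e^(−0.054·0.25) = 0.9866
N(d₁) = N(0.11) = 0.5438;  N(d₂) = N(-0.16) = 0.4364
C = 200·0.5438 − 204·0.9866·0.4364 = 108.7600 − 87.8327 = 20.9273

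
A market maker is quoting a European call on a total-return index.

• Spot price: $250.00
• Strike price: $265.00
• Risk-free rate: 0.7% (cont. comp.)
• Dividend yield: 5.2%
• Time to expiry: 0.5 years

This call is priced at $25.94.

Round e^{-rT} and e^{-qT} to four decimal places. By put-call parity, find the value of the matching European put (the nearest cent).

$46.44

exp(−qT) = exp(−0.052·0.5) = 0.9743;  exp(−rT) = exp(−0.007·0.5) = 0.9965
Put-call parity: C − P = S·e^(−qT) − K·e^(−rT) = 250·0.9743 − 265·0.9965 = 243.5750 − 264.0725 = -20.4975
P = C − (C − P) = 25.94 − (-20.4975) = 46.4375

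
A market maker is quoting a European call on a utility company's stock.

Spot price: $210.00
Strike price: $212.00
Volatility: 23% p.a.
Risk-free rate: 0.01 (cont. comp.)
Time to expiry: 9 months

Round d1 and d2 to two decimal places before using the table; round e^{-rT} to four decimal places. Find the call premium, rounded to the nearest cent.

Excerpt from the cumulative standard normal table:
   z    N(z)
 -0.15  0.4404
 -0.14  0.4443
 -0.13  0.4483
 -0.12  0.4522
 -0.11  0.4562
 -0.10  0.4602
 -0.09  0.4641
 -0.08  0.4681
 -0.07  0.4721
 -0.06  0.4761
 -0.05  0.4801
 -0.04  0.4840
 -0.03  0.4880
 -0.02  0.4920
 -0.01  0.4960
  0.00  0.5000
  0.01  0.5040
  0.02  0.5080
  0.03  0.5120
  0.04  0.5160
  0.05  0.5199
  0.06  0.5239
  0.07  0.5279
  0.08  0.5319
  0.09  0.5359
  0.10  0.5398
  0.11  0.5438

σ√T = 0.23 × 0.8660 = 0.1992
d₁ = [ln(210/212) + (0.01 + ½·0.23²)·0.75] / (σ√T) = (-0.0095 + 0.0273) / 0.1992 = 0.0897 ≈ 0.09
d₂ = 0.0897 − 0.1992 = -0.1095 ≈ -0.11
e^(−rT) = e^(−0.01·0.75) = 0.9925
N(d₁) = N(0.09) = 0.5359;  N(d₂) = N(-0.11) = 0.4562
C = 210·0.5359 − 212·0.9925·0.4562 = 112.5390 − 95.9890 = 16.5500

$16.55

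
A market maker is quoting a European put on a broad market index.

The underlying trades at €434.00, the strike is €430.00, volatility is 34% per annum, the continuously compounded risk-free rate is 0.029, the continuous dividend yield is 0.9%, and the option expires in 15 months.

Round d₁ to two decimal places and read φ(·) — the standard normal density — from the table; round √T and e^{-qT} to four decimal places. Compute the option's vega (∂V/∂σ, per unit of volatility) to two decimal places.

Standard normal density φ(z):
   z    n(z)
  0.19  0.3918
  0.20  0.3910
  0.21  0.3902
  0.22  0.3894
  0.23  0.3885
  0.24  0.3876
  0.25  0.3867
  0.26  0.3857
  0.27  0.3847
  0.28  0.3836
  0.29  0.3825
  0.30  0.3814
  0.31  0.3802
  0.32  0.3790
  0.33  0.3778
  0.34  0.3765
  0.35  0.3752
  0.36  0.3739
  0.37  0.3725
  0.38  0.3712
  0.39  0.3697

T = 1.25;  σ√T = 0.3801
ln(S/K) + (r − q + σ²/2)T = ln(434/430) + (0.029 − 0.009 + 0.34²/2)·1.25 = 0.0093 + 0.0973 = 0.1065
d₁ = 0.1065 / 0.3801 = 0.2802 → 0.28
√T = √1.25 = 1.1180
φ(d₁) = φ(0.28) = 0.3836
e^(−qT) = e^(−0.009·1.25) = 0.9888
vega = S·e^(−qT)·φ(d₁)·√T = 434·0.9888·0.3836·1.1180 = 184.0427

184.04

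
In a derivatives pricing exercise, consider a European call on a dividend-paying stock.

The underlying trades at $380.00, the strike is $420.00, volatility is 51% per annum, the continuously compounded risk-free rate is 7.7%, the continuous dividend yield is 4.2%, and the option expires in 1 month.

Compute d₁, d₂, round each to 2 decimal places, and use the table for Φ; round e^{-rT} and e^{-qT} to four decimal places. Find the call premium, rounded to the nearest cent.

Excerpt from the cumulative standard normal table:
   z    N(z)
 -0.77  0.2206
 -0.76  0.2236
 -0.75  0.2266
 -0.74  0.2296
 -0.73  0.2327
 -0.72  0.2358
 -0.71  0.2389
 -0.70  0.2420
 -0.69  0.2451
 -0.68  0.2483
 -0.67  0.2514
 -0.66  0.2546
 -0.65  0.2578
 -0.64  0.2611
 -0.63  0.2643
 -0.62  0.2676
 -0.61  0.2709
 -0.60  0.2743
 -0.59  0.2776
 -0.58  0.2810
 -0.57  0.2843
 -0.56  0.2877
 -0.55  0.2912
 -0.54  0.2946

$8.01

σ√T = 0.51 × 0.2887 = 0.1472
d₁ = [ln(380/420) + (0.077 − 0.042 + ½·0.51²)·0.08333] / (σ√T) = (-0.1001 + 0.0138) / 0.1472 = -0.5864 which rounds to -0.59
d₂ = -0.5864 − 0.1472 = -0.7336 which rounds to -0.73
exp(−qT) = exp(−0.042·0.08333) = 0.9965;  exp(−rT) = exp(−0.077·0.08333) = 0.9936
N(d₁) = N(-0.59) = 0.2776;  N(d₂) = N(-0.73) = 0.2327
C = 380·0.9965·0.2776 − 420·0.9936·0.2327 = 105.1188 − 97.1085 = 8.0103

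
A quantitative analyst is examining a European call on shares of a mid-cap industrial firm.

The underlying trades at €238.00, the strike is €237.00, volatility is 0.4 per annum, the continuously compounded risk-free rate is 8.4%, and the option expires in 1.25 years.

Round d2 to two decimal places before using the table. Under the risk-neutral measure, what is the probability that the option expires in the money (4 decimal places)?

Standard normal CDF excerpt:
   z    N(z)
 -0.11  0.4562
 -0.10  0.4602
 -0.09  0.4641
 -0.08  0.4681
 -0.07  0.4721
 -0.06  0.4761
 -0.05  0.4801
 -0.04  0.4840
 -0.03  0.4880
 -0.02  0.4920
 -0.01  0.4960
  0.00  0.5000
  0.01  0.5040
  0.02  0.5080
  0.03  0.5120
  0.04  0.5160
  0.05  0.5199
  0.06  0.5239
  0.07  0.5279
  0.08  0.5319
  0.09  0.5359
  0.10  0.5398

0.5080

T = 1.25;  σ√T = 0.4472
d₁ = [ln(238/237) + (0.084 + ½·0.4²)·1.25] / (σ√T) = (0.0042 + 0.2050) / 0.4472 = 0.4678 ≈ 0.47
d₂ = 0.4678 − 0.4472 = 0.0206 ≈ 0.02
Risk-neutral Pr[S_T > K] = N(d₂) = N(0.02) = 0.5080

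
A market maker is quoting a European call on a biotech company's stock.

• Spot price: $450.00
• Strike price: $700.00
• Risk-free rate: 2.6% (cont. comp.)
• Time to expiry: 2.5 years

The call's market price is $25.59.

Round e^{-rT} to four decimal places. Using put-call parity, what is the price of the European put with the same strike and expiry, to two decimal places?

$231.56

e^(−rT) = e^(−0.026·2.5) = 0.9371
Put-call parity: C − P = S − K·e^(−rT) = 450 − 700·0.9371 = 450 − 655.9700 = -205.9700
P = C − (C − P) = 25.59 − (-205.9700) = 231.5600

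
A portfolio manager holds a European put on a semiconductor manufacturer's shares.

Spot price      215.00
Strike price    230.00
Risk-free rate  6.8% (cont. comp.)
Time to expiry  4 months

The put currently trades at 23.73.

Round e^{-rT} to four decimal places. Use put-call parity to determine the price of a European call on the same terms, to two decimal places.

exp(−rT) = exp(−0.068·0.3333) = 0.9776
Put-call parity: C − P = S − K·e^(−rT) = 215 − 230·0.9776 = 215 − 224.8480 = -9.8480
C = P + (C − P) = 23.73 + (-9.8480) = 13.8820

13.88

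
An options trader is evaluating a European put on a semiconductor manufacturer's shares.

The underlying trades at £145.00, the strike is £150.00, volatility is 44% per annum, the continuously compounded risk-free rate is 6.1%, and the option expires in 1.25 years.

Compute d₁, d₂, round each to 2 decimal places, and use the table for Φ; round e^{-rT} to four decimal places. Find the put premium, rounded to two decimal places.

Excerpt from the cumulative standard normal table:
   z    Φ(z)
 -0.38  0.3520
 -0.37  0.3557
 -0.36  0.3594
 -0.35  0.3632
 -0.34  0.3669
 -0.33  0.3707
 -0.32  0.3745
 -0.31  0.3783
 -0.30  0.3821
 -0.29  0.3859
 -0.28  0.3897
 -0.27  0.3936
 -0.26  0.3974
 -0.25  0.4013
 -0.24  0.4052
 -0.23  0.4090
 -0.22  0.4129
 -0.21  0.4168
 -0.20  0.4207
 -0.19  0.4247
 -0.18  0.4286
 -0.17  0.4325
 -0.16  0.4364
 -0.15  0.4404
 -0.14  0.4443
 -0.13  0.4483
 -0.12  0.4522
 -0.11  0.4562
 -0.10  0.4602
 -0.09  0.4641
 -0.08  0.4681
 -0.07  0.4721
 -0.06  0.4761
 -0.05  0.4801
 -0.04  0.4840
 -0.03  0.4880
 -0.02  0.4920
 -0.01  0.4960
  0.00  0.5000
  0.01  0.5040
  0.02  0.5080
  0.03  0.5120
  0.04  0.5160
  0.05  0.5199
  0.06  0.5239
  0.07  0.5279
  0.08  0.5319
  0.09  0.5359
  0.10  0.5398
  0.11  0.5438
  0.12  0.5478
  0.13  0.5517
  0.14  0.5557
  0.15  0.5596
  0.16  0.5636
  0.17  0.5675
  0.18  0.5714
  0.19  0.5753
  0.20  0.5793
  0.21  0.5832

σ√T = 0.44·√1.25 = 0.4919
d₁ = [ln(145/150) + (0.061 + ½·0.44²)·1.25] / (σ√T) = (-0.0339 + 0.1972) / 0.4919 = 0.3321 ≈ 0.33
d₂ = 0.3321 − 0.4919 = -0.1599 ≈ -0.16
e^(−rT) = e^(−0.061·1.25) = 0.9266
N(−d₂) = N(0.16) = 0.5636;  N(−d₁) = N(-0.33) = 0.3707
P = 150·0.9266·0.5636 − 145·0.3707 = 78.3348 − 53.7515 = 24.5833

£24.58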